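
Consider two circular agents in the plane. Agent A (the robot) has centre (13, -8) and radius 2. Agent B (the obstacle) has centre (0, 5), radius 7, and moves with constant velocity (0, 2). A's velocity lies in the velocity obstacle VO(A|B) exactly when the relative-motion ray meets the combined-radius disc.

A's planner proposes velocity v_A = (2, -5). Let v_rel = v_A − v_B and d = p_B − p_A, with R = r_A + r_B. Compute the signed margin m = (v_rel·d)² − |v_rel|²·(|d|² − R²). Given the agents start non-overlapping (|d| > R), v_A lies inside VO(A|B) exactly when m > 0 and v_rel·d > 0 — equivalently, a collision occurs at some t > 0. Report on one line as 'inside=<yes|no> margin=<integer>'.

d = (-13, 13),  |d|² = 338;  R = 2+7 = 9,  c = 338−9² = 257
v_rel = (2, -7),  |v_rel|² = 53;  v_rel·d = (2)·(-13) + (-7)·(13) = -117
53·t² + 234·t + 257 = 0  ⇒  m = (-117)² − 53·257 = 68
m = 68 > 0,  v_rel·d = -117 < 0  ⇒  outside

inside=no margin=68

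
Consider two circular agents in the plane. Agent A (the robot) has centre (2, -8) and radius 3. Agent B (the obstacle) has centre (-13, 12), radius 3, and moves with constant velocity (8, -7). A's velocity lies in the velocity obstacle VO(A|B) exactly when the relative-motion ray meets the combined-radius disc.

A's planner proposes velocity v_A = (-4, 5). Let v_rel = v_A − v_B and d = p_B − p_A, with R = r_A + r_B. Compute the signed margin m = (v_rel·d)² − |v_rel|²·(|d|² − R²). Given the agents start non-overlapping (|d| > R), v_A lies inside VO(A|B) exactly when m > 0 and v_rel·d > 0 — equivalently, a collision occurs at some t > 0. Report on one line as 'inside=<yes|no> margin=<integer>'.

d = (-15, 20),  |d|² = 625;  R = 3+3 = 6,  c = 625−6² = 589
v_rel = (-12, 12),  |v_rel|² = 288;  v_rel·d = (-12)·(-15) + (12)·(20) = 420
288·t² − 840·t + 589 = 0  ⇒  m = 420² − 288·589 = 6768
m = 6768 > 0,  v_rel·d = 420 > 0  ⇒  inside

inside=yes margin=6768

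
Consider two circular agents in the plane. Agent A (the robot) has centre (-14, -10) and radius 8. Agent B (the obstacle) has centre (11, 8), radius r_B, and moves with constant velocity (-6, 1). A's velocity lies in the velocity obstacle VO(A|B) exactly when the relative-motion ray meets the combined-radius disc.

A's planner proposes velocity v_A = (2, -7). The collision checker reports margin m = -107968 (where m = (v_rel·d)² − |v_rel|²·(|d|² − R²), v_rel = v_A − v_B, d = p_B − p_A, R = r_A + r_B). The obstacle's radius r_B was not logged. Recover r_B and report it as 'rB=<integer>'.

m = -107968
d = (25, 18);  v_rel = (8, -8),  |v_rel|² = 128
v_rel×d = (8)·(18) − (-8)·(25) = 344
since m = R²·128 − 344²:  R² = (118336 + -107968) / 128 = 81
R = √81 = 9  ⇒  r_B = 9 − 8 = 1

rB=1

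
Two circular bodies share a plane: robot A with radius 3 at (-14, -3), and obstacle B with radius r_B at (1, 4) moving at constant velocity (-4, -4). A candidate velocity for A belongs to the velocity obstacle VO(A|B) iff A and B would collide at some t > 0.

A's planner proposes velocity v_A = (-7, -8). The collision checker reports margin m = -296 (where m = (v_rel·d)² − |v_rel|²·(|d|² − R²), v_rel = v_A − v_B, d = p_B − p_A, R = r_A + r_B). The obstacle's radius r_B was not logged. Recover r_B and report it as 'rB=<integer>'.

m = -296
d = (15, 7);  v_rel = (-3, -4),  |v_rel|² = 25
v_rel×d = (-3)·(7) − (-4)·(15) = 39
since m = R²·25 − 39²:  R² = (1521 + -296) / 25 = 49
R = √49 = 7  ⇒  r_B = 7 − 3 = 4

rB=4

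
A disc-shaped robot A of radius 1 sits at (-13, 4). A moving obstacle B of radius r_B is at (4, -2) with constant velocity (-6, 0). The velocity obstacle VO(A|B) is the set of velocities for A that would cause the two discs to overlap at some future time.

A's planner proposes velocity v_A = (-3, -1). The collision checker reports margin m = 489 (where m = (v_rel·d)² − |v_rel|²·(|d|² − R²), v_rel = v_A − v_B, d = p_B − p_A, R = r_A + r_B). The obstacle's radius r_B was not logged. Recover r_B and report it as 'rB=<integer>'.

m = 489
d = (17, -6);  v_rel = (3, -1),  |v_rel|² = 10
v_rel×d = (3)·(-6) − (-1)·(17) = -1
since m = R²·10 − (-1)²:  R² = (1 + 489) / 10 = 49
R = √49 = 7  ⇒  r_B = 7 − 1 = 6

rB=6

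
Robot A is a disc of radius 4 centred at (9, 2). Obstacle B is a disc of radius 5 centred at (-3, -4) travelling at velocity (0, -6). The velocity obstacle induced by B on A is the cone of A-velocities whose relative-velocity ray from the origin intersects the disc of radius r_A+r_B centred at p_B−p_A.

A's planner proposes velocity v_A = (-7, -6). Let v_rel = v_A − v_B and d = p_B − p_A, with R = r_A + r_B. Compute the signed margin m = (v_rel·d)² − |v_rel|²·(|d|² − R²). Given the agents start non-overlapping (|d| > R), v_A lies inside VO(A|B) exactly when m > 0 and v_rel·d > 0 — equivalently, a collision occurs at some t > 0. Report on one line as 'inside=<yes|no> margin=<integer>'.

d = (-12, -6),  |d|² = 180;  R = 4+5 = 9,  c = 180−9² = 99
v_rel = (-7, 0),  |v_rel|² = 49;  v_rel·d = (-7)·(-12) + (0)·(-6) = 84
49·t² − 168·t + 99 = 0  ⇒  m = 84² − 49·99 = 2205
m = 2205 > 0,  v_rel·d = 84 > 0  ⇒  inside

inside=yes margin=2205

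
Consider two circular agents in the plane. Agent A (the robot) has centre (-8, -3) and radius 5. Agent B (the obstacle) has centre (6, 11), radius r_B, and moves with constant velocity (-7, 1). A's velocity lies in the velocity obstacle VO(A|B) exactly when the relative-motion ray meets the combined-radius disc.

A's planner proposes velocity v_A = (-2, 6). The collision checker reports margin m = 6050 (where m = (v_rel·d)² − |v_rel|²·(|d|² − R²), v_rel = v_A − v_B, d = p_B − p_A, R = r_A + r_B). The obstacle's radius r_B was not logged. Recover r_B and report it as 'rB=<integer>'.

m = 6050
d = (14, 14);  v_rel = (5, 5),  |v_rel|² = 50
v_rel×d = (5)·(14) − (5)·(14) = 0
since m = R²·50 − 0²:  R² = (0 + 6050) / 50 = 121
R = √121 = 11  ⇒  r_B = 11 − 5 = 6

rB=6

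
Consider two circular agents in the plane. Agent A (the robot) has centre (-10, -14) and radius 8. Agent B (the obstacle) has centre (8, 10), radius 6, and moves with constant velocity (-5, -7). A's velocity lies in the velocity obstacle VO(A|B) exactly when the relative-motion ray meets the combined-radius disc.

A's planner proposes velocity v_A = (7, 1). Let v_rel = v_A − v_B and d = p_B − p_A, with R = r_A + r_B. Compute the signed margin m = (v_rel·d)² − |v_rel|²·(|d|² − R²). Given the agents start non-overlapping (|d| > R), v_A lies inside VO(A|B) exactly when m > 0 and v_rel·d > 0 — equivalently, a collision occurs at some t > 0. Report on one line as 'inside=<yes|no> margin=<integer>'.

d = (18, 24),  |d|² = 900;  R = 8+6 = 14,  c = 900−14² = 704
v_rel = (12, 8),  |v_rel|² = 208;  v_rel·d = (12)·(18) + (8)·(24) = 408
208·t² − 816·t + 704 = 0  ⇒  m = 408² − 208·704 = 20032
m = 20032 > 0,  v_rel·d = 408 > 0  ⇒  inside

inside=yes margin=20032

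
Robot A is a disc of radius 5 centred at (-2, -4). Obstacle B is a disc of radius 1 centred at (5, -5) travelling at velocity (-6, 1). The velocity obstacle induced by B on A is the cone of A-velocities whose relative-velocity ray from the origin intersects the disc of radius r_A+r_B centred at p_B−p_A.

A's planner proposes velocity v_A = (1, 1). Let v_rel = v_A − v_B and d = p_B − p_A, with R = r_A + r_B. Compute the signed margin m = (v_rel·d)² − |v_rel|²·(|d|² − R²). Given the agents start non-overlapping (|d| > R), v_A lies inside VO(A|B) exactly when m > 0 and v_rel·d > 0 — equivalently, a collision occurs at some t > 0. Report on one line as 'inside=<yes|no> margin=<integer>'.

d = (7, -1),  |d|² = 50;  R = 5+1 = 6,  c = 50−6² = 14
v_rel = (7, 0),  |v_rel|² = 49;  v_rel·d = (7)·(7) + (0)·(-1) = 49
49·t² − 98·t + 14 = 0  ⇒  m = 49² − 49·14 = 1715
m = 1715 > 0,  v_rel·d = 49 > 0  ⇒  inside

inside=yes margin=1715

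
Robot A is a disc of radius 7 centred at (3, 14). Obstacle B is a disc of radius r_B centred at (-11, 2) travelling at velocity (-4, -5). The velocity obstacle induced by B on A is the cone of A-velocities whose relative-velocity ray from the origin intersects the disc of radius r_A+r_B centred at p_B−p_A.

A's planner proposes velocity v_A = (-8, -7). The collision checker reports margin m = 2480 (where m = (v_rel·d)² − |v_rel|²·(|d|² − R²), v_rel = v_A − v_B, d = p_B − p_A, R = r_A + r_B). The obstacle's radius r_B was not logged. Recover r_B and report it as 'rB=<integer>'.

m = 2480
d = (-14, -12);  v_rel = (-4, -2),  |v_rel|² = 20
v_rel×d = (-4)·(-12) − (-2)·(-14) = 20
since m = R²·20 − 20²:  R² = (400 + 2480) / 20 = 144
R = √144 = 12  ⇒  r_B = 12 − 7 = 5

rB=5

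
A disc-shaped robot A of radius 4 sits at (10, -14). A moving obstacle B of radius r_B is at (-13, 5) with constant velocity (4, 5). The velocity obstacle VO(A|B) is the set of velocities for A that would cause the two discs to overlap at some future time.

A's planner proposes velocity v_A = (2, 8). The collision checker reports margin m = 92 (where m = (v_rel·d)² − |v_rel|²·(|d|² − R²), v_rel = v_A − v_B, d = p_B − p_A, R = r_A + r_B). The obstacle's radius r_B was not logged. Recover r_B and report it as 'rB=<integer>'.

m = 92
d = (-23, 19);  v_rel = (-2, 3),  |v_rel|² = 13
v_rel×d = (-2)·(19) − (3)·(-23) = 31
since m = R²·13 − 31²:  R² = (961 + 92) / 13 = 81
R = √81 = 9  ⇒  r_B = 9 − 4 = 5

rB=5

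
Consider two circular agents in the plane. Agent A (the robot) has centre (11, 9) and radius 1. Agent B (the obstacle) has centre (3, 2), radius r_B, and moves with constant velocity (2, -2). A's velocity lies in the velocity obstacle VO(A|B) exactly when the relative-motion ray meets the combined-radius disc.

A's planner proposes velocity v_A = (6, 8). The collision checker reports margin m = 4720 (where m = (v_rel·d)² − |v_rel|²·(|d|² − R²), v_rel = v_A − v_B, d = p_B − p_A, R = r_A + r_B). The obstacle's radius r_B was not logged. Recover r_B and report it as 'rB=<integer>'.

m = 4720
d = (-8, -7);  v_rel = (4, 10),  |v_rel|² = 116
v_rel×d = (4)·(-7) − (10)·(-8) = 52
since m = R²·116 − 52²:  R² = (2704 + 4720) / 116 = 64
R = √64 = 8  ⇒  r_B = 8 − 1 = 7

rB=7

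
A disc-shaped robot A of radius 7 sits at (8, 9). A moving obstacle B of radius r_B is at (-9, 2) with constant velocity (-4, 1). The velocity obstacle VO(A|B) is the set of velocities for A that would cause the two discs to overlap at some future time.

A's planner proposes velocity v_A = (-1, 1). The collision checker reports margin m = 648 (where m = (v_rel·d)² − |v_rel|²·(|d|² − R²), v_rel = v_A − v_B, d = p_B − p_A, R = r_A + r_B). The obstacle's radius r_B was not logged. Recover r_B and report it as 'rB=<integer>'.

m = 648
d = (-17, -7);  v_rel = (3, 0),  |v_rel|² = 9
v_rel×d = (3)·(-7) − (0)·(-17) = -21
since m = R²·9 − (-21)²:  R² = (441 + 648) / 9 = 121
R = √121 = 11  ⇒  r_B = 11 − 7 = 4

rB=4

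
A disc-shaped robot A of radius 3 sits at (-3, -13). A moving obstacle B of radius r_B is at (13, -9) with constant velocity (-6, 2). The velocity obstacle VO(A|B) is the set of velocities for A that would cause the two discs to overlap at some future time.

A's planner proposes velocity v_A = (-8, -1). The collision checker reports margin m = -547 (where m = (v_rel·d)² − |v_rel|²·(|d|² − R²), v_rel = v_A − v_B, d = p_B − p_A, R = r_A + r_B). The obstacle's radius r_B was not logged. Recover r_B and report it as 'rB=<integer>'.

m = -547
d = (16, 4);  v_rel = (-2, -3),  |v_rel|² = 13
v_rel×d = (-2)·(4) − (-3)·(16) = 40
since m = R²·13 − 40²:  R² = (1600 + -547) / 13 = 81
R = √81 = 9  ⇒  r_B = 9 − 3 = 6

rB=6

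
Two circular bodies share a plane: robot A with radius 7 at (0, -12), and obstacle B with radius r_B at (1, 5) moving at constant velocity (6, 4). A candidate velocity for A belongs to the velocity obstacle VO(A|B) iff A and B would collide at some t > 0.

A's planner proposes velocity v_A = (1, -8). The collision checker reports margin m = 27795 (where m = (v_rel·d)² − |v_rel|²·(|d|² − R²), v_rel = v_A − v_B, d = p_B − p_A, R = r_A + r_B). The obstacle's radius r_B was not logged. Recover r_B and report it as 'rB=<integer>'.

m = 27795
d = (1, 17);  v_rel = (-5, -12),  |v_rel|² = 169
v_rel×d = (-5)·(17) − (-12)·(1) = -73
since m = R²·169 − (-73)²:  R² = (5329 + 27795) / 169 = 196
R = √196 = 14  ⇒  r_B = 14 − 7 = 7

rB=7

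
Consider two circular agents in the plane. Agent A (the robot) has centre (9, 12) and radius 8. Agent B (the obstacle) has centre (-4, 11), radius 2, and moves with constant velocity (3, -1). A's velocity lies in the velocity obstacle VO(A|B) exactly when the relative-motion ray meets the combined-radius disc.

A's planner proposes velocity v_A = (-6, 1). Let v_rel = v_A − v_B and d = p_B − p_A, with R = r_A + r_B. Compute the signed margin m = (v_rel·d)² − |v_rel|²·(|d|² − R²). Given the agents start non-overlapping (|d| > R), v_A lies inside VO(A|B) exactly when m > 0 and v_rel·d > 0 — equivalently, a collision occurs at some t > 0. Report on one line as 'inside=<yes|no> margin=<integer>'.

d = (-13, -1),  |d|² = 170;  R = 8+2 = 10,  c = 170−10² = 70
v_rel = (-9, 2),  |v_rel|² = 85;  v_rel·d = (-9)·(-13) + (2)·(-1) = 115
85·t² − 230·t + 70 = 0  ⇒  m = 115² − 85·70 = 7275
m = 7275 > 0,  v_rel·d = 115 > 0  ⇒  inside

inside=yes margin=7275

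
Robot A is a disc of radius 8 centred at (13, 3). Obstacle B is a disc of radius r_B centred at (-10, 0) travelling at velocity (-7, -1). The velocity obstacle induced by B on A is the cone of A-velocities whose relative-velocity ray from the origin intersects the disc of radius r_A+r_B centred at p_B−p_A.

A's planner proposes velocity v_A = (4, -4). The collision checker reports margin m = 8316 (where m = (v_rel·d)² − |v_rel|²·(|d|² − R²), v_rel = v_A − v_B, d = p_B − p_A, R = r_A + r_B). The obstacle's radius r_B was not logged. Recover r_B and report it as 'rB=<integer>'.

m = 8316
d = (-23, -3);  v_rel = (11, -3),  |v_rel|² = 130
v_rel×d = (11)·(-3) − (-3)·(-23) = -102
since m = R²·130 − (-102)²:  R² = (10404 + 8316) / 130 = 144
R = √144 = 12  ⇒  r_B = 12 − 8 = 4

rB=4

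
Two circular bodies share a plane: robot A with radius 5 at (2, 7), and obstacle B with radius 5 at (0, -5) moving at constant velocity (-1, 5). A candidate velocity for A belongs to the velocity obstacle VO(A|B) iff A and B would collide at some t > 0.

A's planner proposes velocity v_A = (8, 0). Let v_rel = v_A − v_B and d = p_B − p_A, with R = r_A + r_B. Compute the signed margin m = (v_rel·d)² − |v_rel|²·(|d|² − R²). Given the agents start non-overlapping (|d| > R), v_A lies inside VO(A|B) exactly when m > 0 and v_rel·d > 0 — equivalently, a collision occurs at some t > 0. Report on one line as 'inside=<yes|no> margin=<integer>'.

d = (-2, -12),  |d|² = 148;  R = 5+5 = 10,  c = 148−10² = 48
v_rel = (9, -5),  |v_rel|² = 106;  v_rel·d = (9)·(-2) + (-5)·(-12) = 42
106·t² − 84·t + 48 = 0  ⇒  m = 42² − 106·48 = -3324
m = -3324 < 0,  v_rel·d = 42 > 0  ⇒  outside

inside=no margin=-3324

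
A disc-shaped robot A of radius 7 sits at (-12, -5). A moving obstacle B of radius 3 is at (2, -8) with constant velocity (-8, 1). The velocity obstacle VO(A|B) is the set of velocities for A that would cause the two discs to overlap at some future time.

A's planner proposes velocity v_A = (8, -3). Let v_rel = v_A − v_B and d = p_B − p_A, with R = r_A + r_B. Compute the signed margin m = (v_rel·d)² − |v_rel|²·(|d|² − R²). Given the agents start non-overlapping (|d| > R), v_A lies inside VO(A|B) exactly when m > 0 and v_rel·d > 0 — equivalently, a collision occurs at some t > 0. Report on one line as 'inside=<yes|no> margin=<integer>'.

d = (14, -3),  |d|² = 205;  R = 7+3 = 10,  c = 205−10² = 105
v_rel = (16, -4),  |v_rel|² = 272;  v_rel·d = (16)·(14) + (-4)·(-3) = 236
272·t² − 472·t + 105 = 0  ⇒  m = 236² − 272·105 = 27136
m = 27136 > 0,  v_rel·d = 236 > 0  ⇒  inside

inside=yes margin=27136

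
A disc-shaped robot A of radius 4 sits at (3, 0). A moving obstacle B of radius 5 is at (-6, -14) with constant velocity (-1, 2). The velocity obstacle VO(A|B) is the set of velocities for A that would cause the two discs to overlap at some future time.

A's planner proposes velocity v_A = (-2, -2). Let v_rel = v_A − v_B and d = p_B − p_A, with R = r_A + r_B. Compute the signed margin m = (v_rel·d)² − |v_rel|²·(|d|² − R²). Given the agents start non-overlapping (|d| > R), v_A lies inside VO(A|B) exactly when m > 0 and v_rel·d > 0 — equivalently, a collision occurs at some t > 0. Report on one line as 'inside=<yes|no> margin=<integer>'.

d = (-9, -14),  |d|² = 277;  R = 4+5 = 9,  c = 277−9² = 196
v_rel = (-1, -4),  |v_rel|² = 17;  v_rel·d = (-1)·(-9) + (-4)·(-14) = 65
17·t² − 130·t + 196 = 0  ⇒  m = 65² − 17·196 = 893
m = 893 > 0,  v_rel·d = 65 > 0  ⇒  inside

inside=yes margin=893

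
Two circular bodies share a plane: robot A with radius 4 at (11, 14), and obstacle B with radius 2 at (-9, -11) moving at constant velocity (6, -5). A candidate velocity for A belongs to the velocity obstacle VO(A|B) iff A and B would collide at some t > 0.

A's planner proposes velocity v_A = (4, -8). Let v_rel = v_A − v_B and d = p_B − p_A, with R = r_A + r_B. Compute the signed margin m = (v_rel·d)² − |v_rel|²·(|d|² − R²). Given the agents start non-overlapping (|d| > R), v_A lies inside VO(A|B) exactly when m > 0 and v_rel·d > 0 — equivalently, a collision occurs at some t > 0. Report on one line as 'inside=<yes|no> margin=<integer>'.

d = (-20, -25),  |d|² = 1025;  R = 4+2 = 6,  c = 1025−6² = 989
v_rel = (-2, -3),  |v_rel|² = 13;  v_rel·d = (-2)·(-20) + (-3)·(-25) = 115
13·t² − 230·t + 989 = 0  ⇒  m = 115² − 13·989 = 368
m = 368 > 0,  v_rel·d = 115 > 0  ⇒  inside

inside=yes margin=368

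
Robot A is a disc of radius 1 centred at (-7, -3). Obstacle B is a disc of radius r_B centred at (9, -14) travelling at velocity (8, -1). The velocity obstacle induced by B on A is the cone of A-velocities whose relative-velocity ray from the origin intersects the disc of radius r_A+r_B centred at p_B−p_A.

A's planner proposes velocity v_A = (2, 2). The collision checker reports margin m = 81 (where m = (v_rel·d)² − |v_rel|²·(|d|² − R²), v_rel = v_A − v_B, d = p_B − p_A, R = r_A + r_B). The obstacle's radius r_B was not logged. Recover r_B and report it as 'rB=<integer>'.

m = 81
d = (16, -11);  v_rel = (-6, 3),  |v_rel|² = 45
v_rel×d = (-6)·(-11) − (3)·(16) = 18
since m = R²·45 − 18²:  R² = (324 + 81) / 45 = 9
R = √9 = 3  ⇒  r_B = 3 − 1 = 2

rB=2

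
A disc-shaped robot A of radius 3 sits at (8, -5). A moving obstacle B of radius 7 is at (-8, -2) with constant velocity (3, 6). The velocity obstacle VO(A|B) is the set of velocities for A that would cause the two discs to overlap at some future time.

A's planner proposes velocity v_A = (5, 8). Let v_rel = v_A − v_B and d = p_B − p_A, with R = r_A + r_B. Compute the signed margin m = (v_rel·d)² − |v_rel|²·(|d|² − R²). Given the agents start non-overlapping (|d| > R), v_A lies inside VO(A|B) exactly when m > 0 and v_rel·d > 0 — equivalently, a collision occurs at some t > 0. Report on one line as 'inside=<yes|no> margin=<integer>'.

d = (-16, 3),  |d|² = 265;  R = 3+7 = 10,  c = 265−10² = 165
v_rel = (2, 2),  |v_rel|² = 8;  v_rel·d = (2)·(-16) + (2)·(3) = -26
8·t² + 52·t + 165 = 0  ⇒  m = (-26)² − 8·165 = -644
m = -644 < 0,  v_rel·d = -26 < 0  ⇒  outside

inside=no margin=-644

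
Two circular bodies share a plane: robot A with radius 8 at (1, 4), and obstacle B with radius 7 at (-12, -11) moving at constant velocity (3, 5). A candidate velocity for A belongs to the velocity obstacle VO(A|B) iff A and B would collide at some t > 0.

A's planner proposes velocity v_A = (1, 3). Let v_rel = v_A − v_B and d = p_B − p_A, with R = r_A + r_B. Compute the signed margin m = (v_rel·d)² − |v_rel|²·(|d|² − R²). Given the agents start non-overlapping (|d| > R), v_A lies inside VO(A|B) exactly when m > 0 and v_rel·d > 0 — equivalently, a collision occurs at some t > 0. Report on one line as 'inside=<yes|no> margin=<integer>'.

d = (-13, -15),  |d|² = 394;  R = 8+7 = 15,  c = 394−15² = 169
v_rel = (-2, -2),  |v_rel|² = 8;  v_rel·d = (-2)·(-13) + (-2)·(-15) = 56
8·t² − 112·t + 169 = 0  ⇒  m = 56² − 8·169 = 1784
m = 1784 > 0,  v_rel·d = 56 > 0  ⇒  inside

inside=yes margin=1784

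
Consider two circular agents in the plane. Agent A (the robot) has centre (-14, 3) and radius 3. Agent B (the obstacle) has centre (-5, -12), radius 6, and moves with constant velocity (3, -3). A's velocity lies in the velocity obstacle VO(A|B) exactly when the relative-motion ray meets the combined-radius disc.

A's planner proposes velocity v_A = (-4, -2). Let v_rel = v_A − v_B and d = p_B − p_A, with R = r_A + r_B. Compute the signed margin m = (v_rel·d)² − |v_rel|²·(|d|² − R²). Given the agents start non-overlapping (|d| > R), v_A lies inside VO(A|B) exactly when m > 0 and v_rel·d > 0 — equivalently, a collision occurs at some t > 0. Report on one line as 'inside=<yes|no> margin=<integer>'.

d = (9, -15),  |d|² = 306;  R = 3+6 = 9,  c = 306−9² = 225
v_rel = (-7, 1),  |v_rel|² = 50;  v_rel·d = (-7)·(9) + (1)·(-15) = -78
50·t² + 156·t + 225 = 0  ⇒  m = (-78)² − 50·225 = -5166
m = -5166 < 0,  v_rel·d = -78 < 0  ⇒  outside

inside=no margin=-5166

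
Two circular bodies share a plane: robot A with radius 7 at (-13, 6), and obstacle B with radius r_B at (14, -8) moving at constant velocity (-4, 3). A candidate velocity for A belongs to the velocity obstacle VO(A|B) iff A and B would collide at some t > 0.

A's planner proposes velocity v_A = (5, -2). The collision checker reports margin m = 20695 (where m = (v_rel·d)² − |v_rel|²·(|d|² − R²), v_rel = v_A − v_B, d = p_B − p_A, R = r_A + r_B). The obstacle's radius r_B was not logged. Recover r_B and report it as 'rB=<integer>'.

m = 20695
d = (27, -14);  v_rel = (9, -5),  |v_rel|² = 106
v_rel×d = (9)·(-14) − (-5)·(27) = 9
since m = R²·106 − 9²:  R² = (81 + 20695) / 106 = 196
R = √196 = 14  ⇒  r_B = 14 − 7 = 7

rB=7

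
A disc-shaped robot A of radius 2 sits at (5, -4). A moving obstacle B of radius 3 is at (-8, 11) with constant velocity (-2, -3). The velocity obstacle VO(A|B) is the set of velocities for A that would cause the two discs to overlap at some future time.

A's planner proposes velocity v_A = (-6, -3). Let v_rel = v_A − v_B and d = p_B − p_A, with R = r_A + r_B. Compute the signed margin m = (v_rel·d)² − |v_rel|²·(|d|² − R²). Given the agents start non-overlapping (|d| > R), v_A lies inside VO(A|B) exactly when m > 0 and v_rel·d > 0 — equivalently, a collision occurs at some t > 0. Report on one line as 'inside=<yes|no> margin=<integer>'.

d = (-13, 15),  |d|² = 394;  R = 2+3 = 5,  c = 394−5² = 369
v_rel = (-4, 0),  |v_rel|² = 16;  v_rel·d = (-4)·(-13) + (0)·(15) = 52
16·t² − 104·t + 369 = 0  ⇒  m = 52² − 16·369 = -3200
m = -3200 < 0,  v_rel·d = 52 > 0  ⇒  outside

inside=no margin=-3200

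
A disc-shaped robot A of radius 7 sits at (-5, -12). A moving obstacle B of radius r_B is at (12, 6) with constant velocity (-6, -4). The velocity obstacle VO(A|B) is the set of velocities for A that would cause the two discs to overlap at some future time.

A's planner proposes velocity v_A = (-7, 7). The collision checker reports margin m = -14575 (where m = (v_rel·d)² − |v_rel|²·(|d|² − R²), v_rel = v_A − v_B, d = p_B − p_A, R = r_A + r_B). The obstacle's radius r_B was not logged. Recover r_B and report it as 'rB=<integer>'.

m = -14575
d = (17, 18);  v_rel = (-1, 11),  |v_rel|² = 122
v_rel×d = (-1)·(18) − (11)·(17) = -205
since m = R²·122 − (-205)²:  R² = (42025 + -14575) / 122 = 225
R = √225 = 15  ⇒  r_B = 15 − 7 = 8

rB=8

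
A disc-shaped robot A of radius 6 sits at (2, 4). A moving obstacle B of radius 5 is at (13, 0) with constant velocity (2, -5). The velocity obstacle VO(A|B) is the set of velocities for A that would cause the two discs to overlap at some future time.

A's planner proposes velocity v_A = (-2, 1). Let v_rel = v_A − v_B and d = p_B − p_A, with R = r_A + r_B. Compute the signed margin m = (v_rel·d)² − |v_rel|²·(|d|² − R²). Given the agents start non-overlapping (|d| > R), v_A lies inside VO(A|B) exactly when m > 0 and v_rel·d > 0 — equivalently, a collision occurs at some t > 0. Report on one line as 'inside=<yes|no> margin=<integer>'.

d = (11, -4),  |d|² = 137;  R = 6+5 = 11,  c = 137−11² = 16
v_rel = (-4, 6),  |v_rel|² = 52;  v_rel·d = (-4)·(11) + (6)·(-4) = -68
52·t² + 136·t + 16 = 0  ⇒  m = (-68)² − 52·16 = 3792
m = 3792 > 0,  v_rel·d = -68 < 0  ⇒  outside

inside=no margin=3792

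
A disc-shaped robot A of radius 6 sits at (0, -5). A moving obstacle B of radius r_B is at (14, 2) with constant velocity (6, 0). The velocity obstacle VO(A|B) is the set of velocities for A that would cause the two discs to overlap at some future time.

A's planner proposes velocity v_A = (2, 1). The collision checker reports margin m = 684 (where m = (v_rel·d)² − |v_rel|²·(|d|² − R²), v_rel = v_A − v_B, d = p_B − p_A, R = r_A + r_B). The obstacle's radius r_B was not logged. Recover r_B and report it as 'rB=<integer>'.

m = 684
d = (14, 7);  v_rel = (-4, 1),  |v_rel|² = 17
v_rel×d = (-4)·(7) − (1)·(14) = -42
since m = R²·17 − (-42)²:  R² = (1764 + 684) / 17 = 144
R = √144 = 12  ⇒  r_B = 12 − 6 = 6

rB=6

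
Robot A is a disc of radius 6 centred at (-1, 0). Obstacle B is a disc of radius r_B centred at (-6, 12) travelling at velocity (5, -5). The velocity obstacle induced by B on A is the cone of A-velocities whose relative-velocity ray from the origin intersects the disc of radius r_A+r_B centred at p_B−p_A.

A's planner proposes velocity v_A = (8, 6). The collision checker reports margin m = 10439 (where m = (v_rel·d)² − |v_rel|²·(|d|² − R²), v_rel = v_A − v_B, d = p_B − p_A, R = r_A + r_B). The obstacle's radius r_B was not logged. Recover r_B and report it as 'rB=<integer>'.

m = 10439
d = (-5, 12);  v_rel = (3, 11),  |v_rel|² = 130
v_rel×d = (3)·(12) − (11)·(-5) = 91
since m = R²·130 − 91²:  R² = (8281 + 10439) / 130 = 144
R = √144 = 12  ⇒  r_B = 12 − 6 = 6

rB=6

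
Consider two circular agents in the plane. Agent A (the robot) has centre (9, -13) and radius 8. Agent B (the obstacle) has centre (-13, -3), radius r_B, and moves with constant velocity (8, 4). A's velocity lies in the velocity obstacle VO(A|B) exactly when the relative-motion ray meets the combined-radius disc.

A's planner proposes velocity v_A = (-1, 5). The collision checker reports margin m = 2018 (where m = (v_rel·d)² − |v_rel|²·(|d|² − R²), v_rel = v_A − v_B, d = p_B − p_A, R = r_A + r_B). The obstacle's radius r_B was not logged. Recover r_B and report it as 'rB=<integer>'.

m = 2018
d = (-22, 10);  v_rel = (-9, 1),  |v_rel|² = 82
v_rel×d = (-9)·(10) − (1)·(-22) = -68
since m = R²·82 − (-68)²:  R² = (4624 + 2018) / 82 = 81
R = √81 = 9  ⇒  r_B = 9 − 8 = 1

rB=1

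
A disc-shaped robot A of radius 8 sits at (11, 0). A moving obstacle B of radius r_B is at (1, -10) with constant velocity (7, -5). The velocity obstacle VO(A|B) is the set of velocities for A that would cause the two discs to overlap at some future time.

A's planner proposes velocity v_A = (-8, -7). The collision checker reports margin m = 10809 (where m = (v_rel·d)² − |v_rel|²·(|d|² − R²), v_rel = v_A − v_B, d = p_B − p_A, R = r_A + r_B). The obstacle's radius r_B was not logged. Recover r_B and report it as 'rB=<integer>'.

m = 10809
d = (-10, -10);  v_rel = (-15, -2),  |v_rel|² = 229
v_rel×d = (-15)·(-10) − (-2)·(-10) = 130
since m = R²·229 − 130²:  R² = (16900 + 10809) / 229 = 121
R = √121 = 11  ⇒  r_B = 11 − 8 = 3

rB=3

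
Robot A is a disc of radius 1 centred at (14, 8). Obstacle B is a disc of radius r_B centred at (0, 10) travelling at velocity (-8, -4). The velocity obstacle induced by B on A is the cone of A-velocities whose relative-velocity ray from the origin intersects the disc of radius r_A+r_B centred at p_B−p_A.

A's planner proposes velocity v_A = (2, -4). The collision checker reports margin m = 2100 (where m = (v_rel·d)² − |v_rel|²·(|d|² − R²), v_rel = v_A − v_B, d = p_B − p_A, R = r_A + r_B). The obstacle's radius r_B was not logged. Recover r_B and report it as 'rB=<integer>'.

m = 2100
d = (-14, 2);  v_rel = (10, 0),  |v_rel|² = 100
v_rel×d = (10)·(2) − (0)·(-14) = 20
since m = R²·100 − 20²:  R² = (400 + 2100) / 100 = 25
R = √25 = 5  ⇒  r_B = 5 − 1 = 4

rB=4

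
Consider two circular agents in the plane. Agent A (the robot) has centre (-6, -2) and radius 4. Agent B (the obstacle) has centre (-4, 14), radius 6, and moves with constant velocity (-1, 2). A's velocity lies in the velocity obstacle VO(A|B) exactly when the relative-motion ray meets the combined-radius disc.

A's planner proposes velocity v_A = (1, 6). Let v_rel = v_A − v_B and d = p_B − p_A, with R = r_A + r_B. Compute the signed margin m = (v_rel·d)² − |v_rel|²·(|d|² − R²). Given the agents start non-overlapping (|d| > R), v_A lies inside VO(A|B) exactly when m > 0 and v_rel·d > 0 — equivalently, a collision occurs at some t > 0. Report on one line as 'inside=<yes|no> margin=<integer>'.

d = (2, 16),  |d|² = 260;  R = 4+6 = 10,  c = 260−10² = 160
v_rel = (2, 4),  |v_rel|² = 20;  v_rel·d = (2)·(2) + (4)·(16) = 68
20·t² − 136·t + 160 = 0  ⇒  m = 68² − 20·160 = 1424
m = 1424 > 0,  v_rel·d = 68 > 0  ⇒  inside

inside=yes margin=1424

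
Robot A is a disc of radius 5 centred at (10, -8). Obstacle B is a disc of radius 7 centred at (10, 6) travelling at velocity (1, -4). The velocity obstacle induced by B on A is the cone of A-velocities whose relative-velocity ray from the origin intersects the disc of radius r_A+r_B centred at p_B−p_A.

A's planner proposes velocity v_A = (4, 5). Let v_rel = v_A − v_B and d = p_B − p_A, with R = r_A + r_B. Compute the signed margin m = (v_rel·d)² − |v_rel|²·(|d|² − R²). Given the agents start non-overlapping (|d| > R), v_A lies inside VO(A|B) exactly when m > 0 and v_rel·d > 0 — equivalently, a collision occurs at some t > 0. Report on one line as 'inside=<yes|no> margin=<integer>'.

d = (0, 14),  |d|² = 196;  R = 5+7 = 12,  c = 196−12² = 52
v_rel = (3, 9),  |v_rel|² = 90;  v_rel·d = (3)·(0) + (9)·(14) = 126
90·t² − 252·t + 52 = 0  ⇒  m = 126² − 90·52 = 11196
m = 11196 > 0,  v_rel·d = 126 > 0  ⇒  inside

inside=yes margin=11196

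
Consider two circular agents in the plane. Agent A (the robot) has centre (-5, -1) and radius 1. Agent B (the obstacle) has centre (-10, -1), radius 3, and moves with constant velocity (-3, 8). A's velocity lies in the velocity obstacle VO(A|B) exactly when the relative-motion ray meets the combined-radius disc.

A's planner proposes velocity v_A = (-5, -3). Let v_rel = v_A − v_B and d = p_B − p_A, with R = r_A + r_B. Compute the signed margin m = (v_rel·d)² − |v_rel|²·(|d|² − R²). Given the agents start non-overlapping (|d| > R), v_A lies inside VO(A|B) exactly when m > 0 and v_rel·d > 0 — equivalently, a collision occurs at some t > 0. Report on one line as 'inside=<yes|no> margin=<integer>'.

d = (-5, 0),  |d|² = 25;  R = 1+3 = 4,  c = 25−4² = 9
v_rel = (-2, -11),  |v_rel|² = 125;  v_rel·d = (-2)·(-5) + (-11)·(0) = 10
125·t² − 20·t + 9 = 0  ⇒  m = 10² − 125·9 = -1025
m = -1025 < 0,  v_rel·d = 10 > 0  ⇒  outside

inside=no margin=-1025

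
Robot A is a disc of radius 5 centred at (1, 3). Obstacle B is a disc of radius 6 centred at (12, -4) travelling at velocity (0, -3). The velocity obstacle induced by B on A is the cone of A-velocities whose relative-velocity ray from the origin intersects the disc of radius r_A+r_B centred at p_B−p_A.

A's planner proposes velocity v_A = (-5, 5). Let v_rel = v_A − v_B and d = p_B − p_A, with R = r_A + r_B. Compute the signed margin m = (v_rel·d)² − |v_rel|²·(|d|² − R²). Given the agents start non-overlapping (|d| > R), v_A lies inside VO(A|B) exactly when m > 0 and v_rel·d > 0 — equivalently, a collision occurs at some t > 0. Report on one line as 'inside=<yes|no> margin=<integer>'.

d = (11, -7),  |d|² = 170;  R = 5+6 = 11,  c = 170−11² = 49
v_rel = (-5, 8),  |v_rel|² = 89;  v_rel·d = (-5)·(11) + (8)·(-7) = -111
89·t² + 222·t + 49 = 0  ⇒  m = (-111)² − 89·49 = 7960
m = 7960 > 0,  v_rel·d = -111 < 0  ⇒  outside

inside=no margin=7960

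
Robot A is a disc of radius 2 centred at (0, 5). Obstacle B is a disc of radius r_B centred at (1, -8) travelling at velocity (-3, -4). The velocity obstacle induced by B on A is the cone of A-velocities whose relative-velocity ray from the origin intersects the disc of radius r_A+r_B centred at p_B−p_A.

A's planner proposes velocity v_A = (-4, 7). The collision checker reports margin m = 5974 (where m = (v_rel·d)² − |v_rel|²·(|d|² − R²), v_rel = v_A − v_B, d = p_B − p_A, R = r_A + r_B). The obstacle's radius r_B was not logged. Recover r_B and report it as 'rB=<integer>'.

m = 5974
d = (1, -13);  v_rel = (-1, 11),  |v_rel|² = 122
v_rel×d = (-1)·(-13) − (11)·(1) = 2
since m = R²·122 − 2²:  R² = (4 + 5974) / 122 = 49
R = √49 = 7  ⇒  r_B = 7 − 2 = 5

rB=5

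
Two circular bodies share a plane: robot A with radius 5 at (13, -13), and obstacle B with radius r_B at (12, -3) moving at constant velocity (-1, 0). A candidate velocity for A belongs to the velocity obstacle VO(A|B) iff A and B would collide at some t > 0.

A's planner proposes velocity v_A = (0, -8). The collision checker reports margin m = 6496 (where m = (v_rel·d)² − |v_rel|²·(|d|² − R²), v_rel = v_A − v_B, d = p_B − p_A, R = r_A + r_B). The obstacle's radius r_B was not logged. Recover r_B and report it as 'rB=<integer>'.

m = 6496
d = (-1, 10);  v_rel = (1, -8),  |v_rel|² = 65
v_rel×d = (1)·(10) − (-8)·(-1) = 2
since m = R²·65 − 2²:  R² = (4 + 6496) / 65 = 100
R = √100 = 10  ⇒  r_B = 10 − 5 = 5

rB=5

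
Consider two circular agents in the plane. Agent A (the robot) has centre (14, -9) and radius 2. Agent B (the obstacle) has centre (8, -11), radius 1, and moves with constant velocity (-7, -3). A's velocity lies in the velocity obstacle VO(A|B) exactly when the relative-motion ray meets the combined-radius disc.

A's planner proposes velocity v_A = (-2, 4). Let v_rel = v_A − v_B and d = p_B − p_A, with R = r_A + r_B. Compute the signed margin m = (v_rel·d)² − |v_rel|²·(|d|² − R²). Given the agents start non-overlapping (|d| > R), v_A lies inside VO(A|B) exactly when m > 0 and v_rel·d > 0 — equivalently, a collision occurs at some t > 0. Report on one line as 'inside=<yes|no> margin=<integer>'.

d = (-6, -2),  |d|² = 40;  R = 2+1 = 3,  c = 40−3² = 31
v_rel = (5, 7),  |v_rel|² = 74;  v_rel·d = (5)·(-6) + (7)·(-2) = -44
74·t² + 88·t + 31 = 0  ⇒  m = (-44)² − 74·31 = -358
m = -358 < 0,  v_rel·d = -44 < 0  ⇒  outside

inside=no margin=-358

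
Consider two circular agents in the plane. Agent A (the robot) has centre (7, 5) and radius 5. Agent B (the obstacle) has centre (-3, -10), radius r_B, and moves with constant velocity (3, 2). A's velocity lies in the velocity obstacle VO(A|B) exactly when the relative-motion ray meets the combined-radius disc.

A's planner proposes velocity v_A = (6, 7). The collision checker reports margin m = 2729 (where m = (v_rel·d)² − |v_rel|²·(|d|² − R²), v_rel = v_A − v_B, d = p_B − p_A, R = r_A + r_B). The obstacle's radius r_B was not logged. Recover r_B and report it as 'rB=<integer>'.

m = 2729
d = (-10, -15);  v_rel = (3, 5),  |v_rel|² = 34
v_rel×d = (3)·(-15) − (5)·(-10) = 5
since m = R²·34 − 5²:  R² = (25 + 2729) / 34 = 81
R = √81 = 9  ⇒  r_B = 9 − 5 = 4

rB=4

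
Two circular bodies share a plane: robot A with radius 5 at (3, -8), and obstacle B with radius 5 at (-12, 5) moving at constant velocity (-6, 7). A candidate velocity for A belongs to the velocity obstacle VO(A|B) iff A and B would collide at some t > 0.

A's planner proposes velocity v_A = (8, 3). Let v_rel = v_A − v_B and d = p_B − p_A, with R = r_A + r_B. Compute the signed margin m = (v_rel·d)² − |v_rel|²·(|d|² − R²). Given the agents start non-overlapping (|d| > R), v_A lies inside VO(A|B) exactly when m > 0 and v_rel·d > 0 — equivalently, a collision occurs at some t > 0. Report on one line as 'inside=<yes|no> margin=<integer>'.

d = (-15, 13),  |d|² = 394;  R = 5+5 = 10,  c = 394−10² = 294
v_rel = (14, -4),  |v_rel|² = 212;  v_rel·d = (14)·(-15) + (-4)·(13) = -262
212·t² + 524·t + 294 = 0  ⇒  m = (-262)² − 212·294 = 6316
m = 6316 > 0,  v_rel·d = -262 < 0  ⇒  outside

inside=no margin=6316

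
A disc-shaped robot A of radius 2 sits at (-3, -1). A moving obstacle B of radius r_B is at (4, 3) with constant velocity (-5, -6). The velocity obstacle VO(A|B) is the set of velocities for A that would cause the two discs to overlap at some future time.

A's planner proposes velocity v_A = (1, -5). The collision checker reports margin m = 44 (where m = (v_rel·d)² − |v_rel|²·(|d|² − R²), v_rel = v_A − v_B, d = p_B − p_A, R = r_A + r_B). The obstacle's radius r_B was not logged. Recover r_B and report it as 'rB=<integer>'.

m = 44
d = (7, 4);  v_rel = (6, 1),  |v_rel|² = 37
v_rel×d = (6)·(4) − (1)·(7) = 17
since m = R²·37 − 17²:  R² = (289 + 44) / 37 = 9
R = √9 = 3  ⇒  r_B = 3 − 2 = 1

rB=1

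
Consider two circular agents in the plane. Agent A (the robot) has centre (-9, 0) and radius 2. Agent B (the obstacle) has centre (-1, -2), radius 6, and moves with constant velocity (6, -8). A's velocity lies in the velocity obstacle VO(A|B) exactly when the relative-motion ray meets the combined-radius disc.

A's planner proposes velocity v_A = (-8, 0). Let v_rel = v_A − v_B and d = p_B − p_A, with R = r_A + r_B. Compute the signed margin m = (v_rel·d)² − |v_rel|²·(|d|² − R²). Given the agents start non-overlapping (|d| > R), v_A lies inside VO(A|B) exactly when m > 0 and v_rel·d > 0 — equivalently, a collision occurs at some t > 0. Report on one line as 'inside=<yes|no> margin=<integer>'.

d = (8, -2),  |d|² = 68;  R = 2+6 = 8,  c = 68−8² = 4
v_rel = (-14, 8),  |v_rel|² = 260;  v_rel·d = (-14)·(8) + (8)·(-2) = -128
260·t² + 256·t + 4 = 0  ⇒  m = (-128)² − 260·4 = 15344
m = 15344 > 0,  v_rel·d = -128 < 0  ⇒  outside

inside=no margin=15344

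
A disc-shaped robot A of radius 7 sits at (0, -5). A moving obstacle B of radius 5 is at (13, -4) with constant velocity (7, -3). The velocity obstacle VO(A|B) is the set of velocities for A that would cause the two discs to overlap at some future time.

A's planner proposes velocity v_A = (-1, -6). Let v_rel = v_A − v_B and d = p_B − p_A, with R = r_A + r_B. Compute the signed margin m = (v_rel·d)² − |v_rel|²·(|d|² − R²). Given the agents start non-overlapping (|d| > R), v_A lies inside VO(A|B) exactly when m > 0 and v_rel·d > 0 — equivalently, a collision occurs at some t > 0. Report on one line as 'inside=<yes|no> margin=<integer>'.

d = (13, 1),  |d|² = 170;  R = 7+5 = 12,  c = 170−12² = 26
v_rel = (-8, -3),  |v_rel|² = 73;  v_rel·d = (-8)·(13) + (-3)·(1) = -107
73·t² + 214·t + 26 = 0  ⇒  m = (-107)² − 73·26 = 9551
m = 9551 > 0,  v_rel·d = -107 < 0  ⇒  outside

inside=no margin=9551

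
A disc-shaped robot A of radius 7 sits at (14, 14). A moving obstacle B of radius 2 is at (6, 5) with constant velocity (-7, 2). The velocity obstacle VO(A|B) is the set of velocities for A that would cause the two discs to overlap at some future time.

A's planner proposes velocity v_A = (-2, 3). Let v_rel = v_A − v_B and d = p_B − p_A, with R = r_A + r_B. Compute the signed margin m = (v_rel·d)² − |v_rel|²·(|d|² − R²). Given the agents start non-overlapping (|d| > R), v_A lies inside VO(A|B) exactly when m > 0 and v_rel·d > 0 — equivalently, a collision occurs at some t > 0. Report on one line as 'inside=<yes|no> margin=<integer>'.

d = (-8, -9),  |d|² = 145;  R = 7+2 = 9,  c = 145−9² = 64
v_rel = (5, 1),  |v_rel|² = 26;  v_rel·d = (5)·(-8) + (1)·(-9) = -49
26·t² + 98·t + 64 = 0  ⇒  m = (-49)² − 26·64 = 737
m = 737 > 0,  v_rel·d = -49 < 0  ⇒  outside

inside=no margin=737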